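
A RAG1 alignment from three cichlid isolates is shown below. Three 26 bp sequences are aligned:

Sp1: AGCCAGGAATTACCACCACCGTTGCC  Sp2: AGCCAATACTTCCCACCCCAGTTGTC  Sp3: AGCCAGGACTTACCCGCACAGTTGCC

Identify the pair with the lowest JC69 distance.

Sp1 and Sp3

Sp1–Sp2: 7/26 differ, p = 0.269, d = 0.334.
Sp1–Sp3: 4/26 differ, p = 0.154, d = 0.172.
Sp2–Sp3: 7/26 differ, p = 0.269, d = 0.334.
The smallest distance is between Sp1 and Sp3.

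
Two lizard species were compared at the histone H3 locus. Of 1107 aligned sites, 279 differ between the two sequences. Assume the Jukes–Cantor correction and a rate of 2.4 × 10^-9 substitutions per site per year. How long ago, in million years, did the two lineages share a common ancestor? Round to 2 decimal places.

p = 279/1107 ≈ 0.252033.
d = −(3/4) ln(1 − 4p/3) = −0.75 ln(1 − 0.336044) = −0.75 ln(0.663956)
  = −0.75 × (-0.409539) = 0.307154 substitutions/site.
Under a molecular clock d = 2μt, so t = d/(2μ) = 0.307154 / (2 × 2.4 × 10^-9) = 63.99 million years.

63.99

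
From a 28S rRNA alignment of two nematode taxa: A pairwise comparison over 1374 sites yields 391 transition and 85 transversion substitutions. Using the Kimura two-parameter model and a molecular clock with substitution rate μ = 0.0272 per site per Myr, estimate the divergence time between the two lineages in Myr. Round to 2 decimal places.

P = 391/1374 ≈ 0.284571 and Q = 85/1374 ≈ 0.061863.
Under the Kimura two-parameter model, d = −½ ln(1 − 2P − Q) − ¼ ln(1 − 2Q).
1 − 2P − Q = 0.368995, giving −½ ln(0.368995) = 0.498486.
1 − 2Q = 0.876274, giving −¼ ln(0.876274) = 0.033019.
d = 0.498486 + 0.033019 = 0.531505.
Under a molecular clock d = 2μt, so t = d/(2μ) = 0.531505 / (2 × 0.0272) = 9.77 Myr.

9.77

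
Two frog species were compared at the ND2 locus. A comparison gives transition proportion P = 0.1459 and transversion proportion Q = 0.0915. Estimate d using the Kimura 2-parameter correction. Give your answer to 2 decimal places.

Under the Kimura two-parameter model, d = −½ ln(1 − 2P − Q) − ¼ ln(1 − 2Q).
1 − 2P − Q = 0.6167, giving −½ ln(0.6167) = 0.241686.
1 − 2Q = 0.817, giving −¼ ln(0.817) = 0.050529.
d = 0.241686 + 0.050529 = 0.292215.

0.29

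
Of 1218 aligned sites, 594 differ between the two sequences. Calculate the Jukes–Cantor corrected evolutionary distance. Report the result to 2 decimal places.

p = 594/1218 ≈ 0.487685.
d = −(3/4) ln(1 − 4p/3) = −0.75 ln(1 − 0.650247) = −0.75 ln(0.349753)
  = −0.75 × (-1.050528) = 0.787896 substitutions/site.

0.79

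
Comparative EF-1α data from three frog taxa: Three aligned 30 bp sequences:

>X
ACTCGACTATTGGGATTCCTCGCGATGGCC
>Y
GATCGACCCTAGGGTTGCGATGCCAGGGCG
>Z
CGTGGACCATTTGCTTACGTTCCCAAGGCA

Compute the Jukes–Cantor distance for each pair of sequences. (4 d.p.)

d(X,Y) = 0.6467, d(X,Z) = 0.7301, d(Y,Z) = 0.5716

X–Y: 13/30 sites differ → p ≈ 0.433333, d = −0.75 ln(1 − 0.577777) = 0.646666 ≈ 0.6467.
X–Z: 14/30 sites differ → p ≈ 0.466667, d = −0.75 ln(1 − 0.622223) = 0.730088 ≈ 0.7301.
Y–Z: 12/30 sites differ → p = 0.4, d = −0.75 ln(1 − 0.533333) = 0.571605 ≈ 0.5716.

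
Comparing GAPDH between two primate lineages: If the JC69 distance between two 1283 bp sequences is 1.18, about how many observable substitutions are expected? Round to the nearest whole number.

763

Invert JC69: p = (3/4)(1 − e^(−4d/3)) = 0.75 × (1 − e^(-1.573333)) = 0.75 × (1 − 0.207353) = 0.594485.
Expected differing sites = pL ≈ 0.594485 × 1283 = 762.724255 ≈ 763.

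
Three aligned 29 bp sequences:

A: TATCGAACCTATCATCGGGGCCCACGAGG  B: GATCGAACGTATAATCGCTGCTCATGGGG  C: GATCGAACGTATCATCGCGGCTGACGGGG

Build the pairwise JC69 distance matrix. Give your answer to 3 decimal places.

A–B: 8/29 sites differ → p ≈ 0.275862, d = −0.75 ln(1 − 0.367816) = 0.343931 ≈ 0.344.
A–C: 6/29 sites differ → p ≈ 0.206897, d = −0.75 ln(1 − 0.275863) = 0.242081 ≈ 0.242.
B–C: 4/29 sites differ → p ≈ 0.137931, d = −0.75 ln(1 − 0.183908) = 0.152421 ≈ 0.152.

d(A,B) = 0.344, d(A,C) = 0.242, d(B,C) = 0.152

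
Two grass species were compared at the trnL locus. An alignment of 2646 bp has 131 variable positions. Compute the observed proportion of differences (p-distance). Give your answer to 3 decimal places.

0.050

p = 131/2646 = 0.049508… ≈ 0.050 (to 3 d.p.).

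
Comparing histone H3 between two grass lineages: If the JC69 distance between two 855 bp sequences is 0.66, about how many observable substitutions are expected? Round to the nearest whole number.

Invert JC69: p = (3/4)(1 − e^(−4d/3)) = 0.75 × (1 − e^(-0.88)) = 0.75 × (1 − 0.414783) = 0.438913.
Expected differing sites = pL ≈ 0.438913 × 855 = 375.270615 ≈ 375.

375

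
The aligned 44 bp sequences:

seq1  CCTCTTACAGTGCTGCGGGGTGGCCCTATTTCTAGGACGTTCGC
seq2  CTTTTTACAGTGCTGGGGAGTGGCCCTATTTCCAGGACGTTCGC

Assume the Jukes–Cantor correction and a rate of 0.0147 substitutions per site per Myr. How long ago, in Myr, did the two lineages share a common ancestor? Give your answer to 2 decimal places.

The sequences differ at 5 of 44 sites (2, 4, 16, 19, 33), so p = 5/44 ≈ 0.113636.
d = −(3/4) ln(1 − 4p/3) = −0.75 ln(1 − 0.151515) = −0.75 ln(0.848485)
  = −0.75 × (-0.164303) = 0.123227 substitutions/site.
Under a molecular clock d = 2μt, so t = d/(2μ) = 0.123227 / (2 × 0.0147) = 4.19 Myr.

4.19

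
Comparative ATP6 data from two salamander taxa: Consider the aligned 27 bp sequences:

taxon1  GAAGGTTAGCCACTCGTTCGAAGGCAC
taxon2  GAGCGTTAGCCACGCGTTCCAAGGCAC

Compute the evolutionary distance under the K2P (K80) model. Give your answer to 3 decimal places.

Of 27 sites, 1 differences are transitions and 3 are transversions, so P = 1/27 ≈ 0.037037 and Q = 3/27 ≈ 0.111111.
Under the Kimura two-parameter model, d = −½ ln(1 − 2P − Q) − ¼ ln(1 − 2Q).
1 − 2P − Q = 0.814815, giving −½ ln(0.814815) = 0.102397.
1 − 2Q = 0.777778, giving −¼ ln(0.777778) = 0.062829.
d = 0.102397 + 0.062829 = 0.165226.

0.165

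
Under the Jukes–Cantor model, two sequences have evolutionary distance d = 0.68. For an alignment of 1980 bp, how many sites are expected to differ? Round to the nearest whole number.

885

Invert JC69: p = (3/4)(1 − e^(−4d/3)) = 0.75 × (1 − e^(-0.906667)) = 0.75 × (1 − 0.403868) = 0.447099.
Expected differing sites = pL ≈ 0.447099 × 1980 = 885.25602 ≈ 885.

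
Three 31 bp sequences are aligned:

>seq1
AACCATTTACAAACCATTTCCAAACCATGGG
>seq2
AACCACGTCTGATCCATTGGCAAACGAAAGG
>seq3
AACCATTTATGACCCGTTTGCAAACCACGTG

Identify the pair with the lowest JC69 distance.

seq1–seq2: 11/31 differ, p = 0.355, d = 0.481.
seq1–seq3: 7/31 differ, p = 0.226, d = 0.269.
seq2–seq3: 10/31 differ, p = 0.323, d = 0.422.
The smallest distance is between seq1 and seq3.

seq1 and seq3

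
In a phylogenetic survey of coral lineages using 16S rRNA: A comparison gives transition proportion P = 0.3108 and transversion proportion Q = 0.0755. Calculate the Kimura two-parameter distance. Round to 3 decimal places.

Under the Kimura two-parameter model, d = −½ ln(1 − 2P − Q) − ¼ ln(1 − 2Q).
1 − 2P − Q = 0.3029, giving −½ ln(0.3029) = 0.597176.
1 − 2Q = 0.849, giving −¼ ln(0.849) = 0.040924.
d = 0.597176 + 0.040924 = 0.638100.

0.638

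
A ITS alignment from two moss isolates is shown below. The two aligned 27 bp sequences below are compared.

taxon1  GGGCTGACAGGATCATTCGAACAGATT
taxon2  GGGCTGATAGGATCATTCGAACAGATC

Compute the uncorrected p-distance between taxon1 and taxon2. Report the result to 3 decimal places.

The sequences differ at 2 of 27 positions (sites 8, 27).
p = 2/27 = 0.074074… ≈ 0.074 (to 3 d.p.).

0.074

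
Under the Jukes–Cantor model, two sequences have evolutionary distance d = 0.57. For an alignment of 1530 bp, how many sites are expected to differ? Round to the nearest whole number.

Invert JC69: p = (3/4)(1 − e^(−4d/3)) = 0.75 × (1 − e^(-0.76)) = 0.75 × (1 − 0.467666) = 0.399251.
Expected differing sites = pL ≈ 0.399251 × 1530 = 610.85403 ≈ 611.

611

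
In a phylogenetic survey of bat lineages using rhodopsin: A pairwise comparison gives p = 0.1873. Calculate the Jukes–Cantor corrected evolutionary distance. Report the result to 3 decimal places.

0.215

d = −(3/4) ln(1 − 4p/3) = −0.75 ln(1 − 0.249733) = −0.75 ln(0.750267)
  = −0.75 × (-0.287326) = 0.215495 substitutions/site.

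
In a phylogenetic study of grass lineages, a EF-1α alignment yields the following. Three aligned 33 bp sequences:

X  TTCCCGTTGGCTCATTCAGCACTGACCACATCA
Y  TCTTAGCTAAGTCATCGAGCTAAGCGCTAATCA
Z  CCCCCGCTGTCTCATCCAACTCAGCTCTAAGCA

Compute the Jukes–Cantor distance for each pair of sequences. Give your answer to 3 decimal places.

d(X,Y) = 0.871, d(X,Z) = 0.559, d(Y,Z) = 0.497

X–Y: 17/33 sites differ → p ≈ 0.515152, d = −0.75 ln(1 − 0.686869) = 0.870850 ≈ 0.871.
X–Z: 13/33 sites differ → p ≈ 0.393939, d = −0.75 ln(1 − 0.525252) = 0.558728 ≈ 0.559.
Y–Z: 12/33 sites differ → p ≈ 0.363636, d = −0.75 ln(1 − 0.484848) = 0.497470 ≈ 0.497.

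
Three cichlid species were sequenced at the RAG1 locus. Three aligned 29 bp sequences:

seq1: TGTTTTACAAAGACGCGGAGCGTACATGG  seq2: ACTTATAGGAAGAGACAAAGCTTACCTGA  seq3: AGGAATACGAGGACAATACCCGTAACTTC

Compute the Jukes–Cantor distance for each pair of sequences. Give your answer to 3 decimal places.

d(seq1,seq2) = 0.602, d(seq1,seq3) = 0.998, d(seq2,seq3) = 0.774

seq1–seq2: 12/29 sites differ → p ≈ 0.413793, d = −0.75 ln(1 − 0.551724) = 0.601760 ≈ 0.602.
seq1–seq3: 16/29 sites differ → p ≈ 0.551724, d = −0.75 ln(1 − 0.735632) = 0.997810 ≈ 0.998.
seq2–seq3: 14/29 sites differ → p ≈ 0.482759, d = −0.75 ln(1 − 0.643679) = 0.773942 ≈ 0.774.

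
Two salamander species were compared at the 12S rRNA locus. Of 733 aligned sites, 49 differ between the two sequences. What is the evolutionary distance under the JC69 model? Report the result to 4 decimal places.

0.0700

p = 49/733 ≈ 0.066849.
d = −(3/4) ln(1 − 4p/3) = −0.75 ln(1 − 0.089132) = −0.75 ln(0.910868)
  = −0.75 × (-0.093357) = 0.070018 substitutions/site.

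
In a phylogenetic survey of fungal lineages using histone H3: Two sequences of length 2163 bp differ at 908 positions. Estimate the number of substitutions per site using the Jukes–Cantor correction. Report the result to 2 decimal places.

p = 908/2163 ≈ 0.419787.
d = −(3/4) ln(1 − 4p/3) = −0.75 ln(1 − 0.559716) = −0.75 ln(0.440284)
  = −0.75 × (-0.820335) = 0.615251 substitutions/site.

0.62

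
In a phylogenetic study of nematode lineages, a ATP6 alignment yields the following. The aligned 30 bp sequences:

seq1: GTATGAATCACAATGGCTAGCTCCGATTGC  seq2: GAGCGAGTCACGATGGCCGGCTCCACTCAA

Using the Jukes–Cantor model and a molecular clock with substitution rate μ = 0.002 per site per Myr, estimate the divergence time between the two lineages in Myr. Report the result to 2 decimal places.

The sequences differ at 12 of 30 sites, so p = 12/30 = 0.4.
d = −(3/4) ln(1 − 4p/3) = −0.75 ln(1 − 0.533333) = −0.75 ln(0.466667)
  = −0.75 × (-0.762139) = 0.571604 substitutions/site.
Under a molecular clock d = 2μt, so t = d/(2μ) = 0.571604 / (2 × 0.002) = 142.90 Myr.

142.90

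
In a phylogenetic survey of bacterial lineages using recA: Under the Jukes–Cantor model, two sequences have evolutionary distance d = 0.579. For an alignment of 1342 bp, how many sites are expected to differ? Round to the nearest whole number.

541

Invert JC69: p = (3/4)(1 − e^(−4d/3)) = 0.75 × (1 − e^(-0.772)) = 0.75 × (1 − 0.462088) = 0.403434.
Expected differing sites = pL ≈ 0.403434 × 1342 = 541.408428 ≈ 541.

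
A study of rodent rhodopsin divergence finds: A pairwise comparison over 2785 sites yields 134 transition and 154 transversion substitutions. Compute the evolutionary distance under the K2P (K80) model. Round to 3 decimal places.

0.111

P = 134/2785 ≈ 0.048115 and Q = 154/2785 ≈ 0.055296.
Under the Kimura two-parameter model, d = −½ ln(1 − 2P − Q) − ¼ ln(1 − 2Q).
1 − 2P − Q = 0.848474, giving −½ ln(0.848474) = 0.082158.
1 − 2Q = 0.889408, giving −¼ ln(0.889408) = 0.029300.
d = 0.082158 + 0.029300 = 0.111458.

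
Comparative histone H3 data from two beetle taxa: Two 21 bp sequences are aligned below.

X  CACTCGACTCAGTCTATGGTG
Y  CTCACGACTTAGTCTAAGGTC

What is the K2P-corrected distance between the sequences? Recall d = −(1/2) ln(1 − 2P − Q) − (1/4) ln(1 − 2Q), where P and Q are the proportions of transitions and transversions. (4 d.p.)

0.2881

Of 21 sites, 1 differences are transitions and 4 are transversions, so P = 1/21 ≈ 0.047619 and Q = 4/21 ≈ 0.190476.
Under the Kimura two-parameter model, d = −½ ln(1 − 2P − Q) − ¼ ln(1 − 2Q).
1 − 2P − Q = 0.714286, giving −½ ln(0.714286) = 0.168236.
1 − 2Q = 0.619048, giving −¼ ln(0.619048) = 0.119893.
d = 0.168236 + 0.119893 = 0.288129.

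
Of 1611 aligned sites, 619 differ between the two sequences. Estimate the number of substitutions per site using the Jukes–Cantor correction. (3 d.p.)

p = 619/1611 ≈ 0.384233.
d = −(3/4) ln(1 − 4p/3) = −0.75 ln(1 − 0.512311) = −0.75 ln(0.487689)
  = −0.75 × (-0.718077) = 0.538558 substitutions/site.

0.539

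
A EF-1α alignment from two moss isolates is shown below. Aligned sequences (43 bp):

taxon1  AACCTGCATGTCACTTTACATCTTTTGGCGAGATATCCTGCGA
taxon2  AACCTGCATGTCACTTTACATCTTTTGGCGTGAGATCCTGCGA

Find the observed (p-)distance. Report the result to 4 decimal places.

The sequences differ at 2 of 43 positions (sites 31, 34).
p = 2/43 = 0.046511… ≈ 0.0465 (to 4 d.p.).

0.0465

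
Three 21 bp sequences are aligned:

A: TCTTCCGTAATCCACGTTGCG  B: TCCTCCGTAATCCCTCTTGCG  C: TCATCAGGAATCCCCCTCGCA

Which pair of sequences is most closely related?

A–B: 4/21 differ, p = 0.190, d = 0.220.
A–C: 7/21 differ, p = 0.333, d = 0.441.
B–C: 6/21 differ, p = 0.286, d = 0.360.
The smallest distance is between A and B.

A and B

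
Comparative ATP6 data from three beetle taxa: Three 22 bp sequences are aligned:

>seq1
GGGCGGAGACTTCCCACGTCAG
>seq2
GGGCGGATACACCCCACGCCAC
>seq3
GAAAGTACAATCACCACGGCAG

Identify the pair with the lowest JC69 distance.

seq1 and seq2

seq1–seq2: 5/22 differ, p = 0.227, d = 0.271.
seq1–seq3: 9/22 differ, p = 0.409, d = 0.591.
seq2–seq3: 10/22 differ, p = 0.455, d = 0.699.
The smallest distance is between seq1 and seq2.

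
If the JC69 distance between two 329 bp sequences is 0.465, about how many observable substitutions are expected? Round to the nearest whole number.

114

Invert JC69: p = (3/4)(1 − e^(−4d/3)) = 0.75 × (1 − e^(-0.62)) = 0.75 × (1 − 0.537944) = 0.346542.
Expected differing sites = pL ≈ 0.346542 × 329 = 114.012318 ≈ 114.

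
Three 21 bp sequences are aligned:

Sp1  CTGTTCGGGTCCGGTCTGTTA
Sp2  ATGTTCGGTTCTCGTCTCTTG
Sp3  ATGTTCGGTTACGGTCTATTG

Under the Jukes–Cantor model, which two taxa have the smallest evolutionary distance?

Sp2 and Sp3

Sp1–Sp2: 6/21 differ, p = 0.286, d = 0.360.
Sp1–Sp3: 5/21 differ, p = 0.238, d = 0.286.
Sp2–Sp3: 4/21 differ, p = 0.190, d = 0.220.
The smallest distance is between Sp2 and Sp3.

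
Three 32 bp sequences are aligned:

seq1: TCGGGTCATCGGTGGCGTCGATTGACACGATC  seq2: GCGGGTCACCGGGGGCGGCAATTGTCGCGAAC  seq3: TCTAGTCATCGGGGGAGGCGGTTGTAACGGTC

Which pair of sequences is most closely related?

seq1–seq2: 8/32 differ, p = 0.250, d = 0.304.
seq1–seq3: 9/32 differ, p = 0.281, d = 0.353.
seq2–seq3: 11/32 differ, p = 0.344, d = 0.460.
The smallest distance is between seq1 and seq2.

seq1 and seq2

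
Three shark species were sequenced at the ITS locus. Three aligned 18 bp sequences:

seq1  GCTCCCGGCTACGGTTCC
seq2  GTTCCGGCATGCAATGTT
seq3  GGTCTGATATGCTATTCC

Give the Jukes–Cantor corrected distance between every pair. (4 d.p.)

seq1–seq2: 10/18 sites differ → p ≈ 0.555556, d = −0.75 ln(1 − 0.740741) = 1.012446 ≈ 1.0124.
seq1–seq3: 9/18 sites differ → p = 0.5, d = −0.75 ln(1 − 0.666667) = 0.823960 ≈ 0.8240.
seq2–seq3: 8/18 sites differ → p ≈ 0.444444, d = −0.75 ln(1 − 0.592592) = 0.673455 ≈ 0.6735.

d(seq1,seq2) = 1.0124, d(seq1,seq3) = 0.8240, d(seq2,seq3) = 0.6735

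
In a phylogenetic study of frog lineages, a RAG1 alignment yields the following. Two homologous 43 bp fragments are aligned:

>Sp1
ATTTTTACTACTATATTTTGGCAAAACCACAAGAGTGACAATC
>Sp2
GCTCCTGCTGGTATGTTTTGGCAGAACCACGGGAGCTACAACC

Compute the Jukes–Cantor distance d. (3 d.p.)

0.427

The sequences differ at 14 of 43 sites, so p = 14/43 ≈ 0.325581.
d = −(3/4) ln(1 − 4p/3) = −0.75 ln(1 − 0.434108) = −0.75 ln(0.565892)
  = −0.75 × (-0.569352) = 0.427014 substitutions/site.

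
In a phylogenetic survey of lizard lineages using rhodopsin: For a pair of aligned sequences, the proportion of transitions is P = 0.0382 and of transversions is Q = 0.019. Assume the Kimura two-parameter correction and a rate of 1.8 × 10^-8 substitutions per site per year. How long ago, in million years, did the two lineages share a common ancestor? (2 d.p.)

Under the Kimura two-parameter model, d = −½ ln(1 − 2P − Q) − ¼ ln(1 − 2Q).
1 − 2P − Q = 0.9046, giving −½ ln(0.9046) = 0.050131.
1 − 2Q = 0.962, giving −¼ ln(0.962) = 0.009685.
d = 0.050131 + 0.009685 = 0.059816.
Under a molecular clock d = 2μt, so t = d/(2μ) = 0.059816 / (2 × 1.8 × 10^-8) = 1.66 million years.

1.66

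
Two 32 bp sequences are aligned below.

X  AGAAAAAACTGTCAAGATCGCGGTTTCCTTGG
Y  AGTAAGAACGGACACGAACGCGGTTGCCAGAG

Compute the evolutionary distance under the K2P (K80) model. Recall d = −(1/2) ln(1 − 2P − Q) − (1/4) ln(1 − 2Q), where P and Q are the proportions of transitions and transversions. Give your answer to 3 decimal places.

0.408

Of 32 sites, 2 differences are transitions and 8 are transversions, so P = 2/32 = 0.0625 and Q = 8/32 = 0.25.
Under the Kimura two-parameter model, d = −½ ln(1 − 2P − Q) − ¼ ln(1 − 2Q).
1 − 2P − Q = 0.625, giving −½ ln(0.625) = 0.235002.
1 − 2Q = 0.5, giving −¼ ln(0.5) = 0.173287.
d = 0.235002 + 0.173287 = 0.408289.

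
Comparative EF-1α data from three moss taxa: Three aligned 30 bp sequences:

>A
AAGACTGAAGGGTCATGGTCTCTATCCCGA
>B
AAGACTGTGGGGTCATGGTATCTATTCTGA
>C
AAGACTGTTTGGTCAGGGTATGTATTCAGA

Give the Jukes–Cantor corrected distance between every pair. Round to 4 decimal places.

d(A,B) = 0.1885, d(A,C) = 0.3295, d(B,C) = 0.1885

A–B: 5/30 sites differ → p ≈ 0.166667, d = −0.75 ln(1 − 0.222223) = 0.188487 ≈ 0.1885.
A–C: 8/30 sites differ → p ≈ 0.266667, d = −0.75 ln(1 − 0.355556) = 0.329526 ≈ 0.3295.
B–C: 5/30 sites differ → p ≈ 0.166667, d = −0.75 ln(1 − 0.222223) = 0.188487 ≈ 0.1885.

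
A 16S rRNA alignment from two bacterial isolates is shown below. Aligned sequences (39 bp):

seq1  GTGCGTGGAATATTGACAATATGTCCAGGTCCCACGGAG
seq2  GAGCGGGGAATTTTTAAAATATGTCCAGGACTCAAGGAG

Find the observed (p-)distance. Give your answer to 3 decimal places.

The sequences differ at 8 of 39 positions (sites 2, 6, 12, 15, 17, 30, 32, 35).
p = 8/39 = 0.205128… ≈ 0.205 (to 3 d.p.).

0.205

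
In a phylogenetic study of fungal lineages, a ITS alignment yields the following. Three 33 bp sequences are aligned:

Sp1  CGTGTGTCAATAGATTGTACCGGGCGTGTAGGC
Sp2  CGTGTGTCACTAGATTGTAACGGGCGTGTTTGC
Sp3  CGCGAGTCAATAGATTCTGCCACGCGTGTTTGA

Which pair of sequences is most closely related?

Sp1 and Sp2

Sp1–Sp2: 4/33 differ, p = 0.121, d = 0.132.
Sp1–Sp3: 9/33 differ, p = 0.273, d = 0.339.
Sp2–Sp3: 9/33 differ, p = 0.273, d = 0.339.
The smallest distance is between Sp1 and Sp2.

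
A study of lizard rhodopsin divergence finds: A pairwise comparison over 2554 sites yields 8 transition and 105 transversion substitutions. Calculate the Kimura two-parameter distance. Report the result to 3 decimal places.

0.046

P = 8/2554 ≈ 0.003132 and Q = 105/2554 ≈ 0.041112.
Under the Kimura two-parameter model, d = −½ ln(1 − 2P − Q) − ¼ ln(1 − 2Q).
1 − 2P − Q = 0.952624, giving −½ ln(0.952624) = 0.024267.
1 − 2Q = 0.917776, giving −¼ ln(0.917776) = 0.021450.
d = 0.024267 + 0.021450 = 0.045717.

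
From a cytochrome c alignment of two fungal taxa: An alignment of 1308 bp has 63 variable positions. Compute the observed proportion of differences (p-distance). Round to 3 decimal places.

p = 63/1308 = 0.048165… ≈ 0.048 (to 3 d.p.).

0.048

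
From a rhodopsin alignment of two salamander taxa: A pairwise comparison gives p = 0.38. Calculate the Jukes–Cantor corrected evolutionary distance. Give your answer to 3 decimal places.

0.530

d = −(3/4) ln(1 − 4p/3) = −0.75 ln(1 − 0.506667) = −0.75 ln(0.493333)
  = −0.75 × (-0.706571) = 0.529928 substitutions/site.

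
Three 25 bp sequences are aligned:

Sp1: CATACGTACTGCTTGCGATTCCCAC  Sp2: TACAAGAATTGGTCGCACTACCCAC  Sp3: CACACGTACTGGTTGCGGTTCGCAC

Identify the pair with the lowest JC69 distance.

Sp1 and Sp3

Sp1–Sp2: 10/25 differ, p = 0.400, d = 0.572.
Sp1–Sp3: 4/25 differ, p = 0.160, d = 0.180.
Sp2–Sp3: 9/25 differ, p = 0.360, d = 0.490.
The smallest distance is between Sp1 and Sp3.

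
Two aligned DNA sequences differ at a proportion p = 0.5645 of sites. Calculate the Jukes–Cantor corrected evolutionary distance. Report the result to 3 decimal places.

d = −(3/4) ln(1 − 4p/3) = −0.75 ln(1 − 0.752667) = −0.75 ln(0.247333)
  = −0.75 × (-1.397020) = 1.047765 substitutions/site.

1.048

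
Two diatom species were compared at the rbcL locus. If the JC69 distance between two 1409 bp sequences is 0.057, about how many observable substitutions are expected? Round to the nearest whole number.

Invert JC69: p = (3/4)(1 − e^(−4d/3)) = 0.75 × (1 − e^(-0.076)) = 0.75 × (1 − 0.926816) = 0.054888.
Expected differing sites = pL ≈ 0.054888 × 1409 = 77.337192 ≈ 77.

77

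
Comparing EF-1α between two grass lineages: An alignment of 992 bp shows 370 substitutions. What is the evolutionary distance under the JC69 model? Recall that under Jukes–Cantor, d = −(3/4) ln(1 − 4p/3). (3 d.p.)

0.516

p = 370/992 ≈ 0.372984.
d = −(3/4) ln(1 − 4p/3) = −0.75 ln(1 − 0.497312) = −0.75 ln(0.502688)
  = −0.75 × (-0.687786) = 0.515840 substitutions/site.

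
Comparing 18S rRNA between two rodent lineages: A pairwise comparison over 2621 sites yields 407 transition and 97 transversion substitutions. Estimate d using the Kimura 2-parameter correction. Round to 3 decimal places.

0.233

P = 407/2621 ≈ 0.155284 and Q = 97/2621 ≈ 0.037009.
Under the Kimura two-parameter model, d = −½ ln(1 − 2P − Q) − ¼ ln(1 − 2Q).
1 − 2P − Q = 0.652423, giving −½ ln(0.652423) = 0.213531.
1 − 2Q = 0.925982, giving −¼ ln(0.925982) = 0.019225.
d = 0.213531 + 0.019225 = 0.232756.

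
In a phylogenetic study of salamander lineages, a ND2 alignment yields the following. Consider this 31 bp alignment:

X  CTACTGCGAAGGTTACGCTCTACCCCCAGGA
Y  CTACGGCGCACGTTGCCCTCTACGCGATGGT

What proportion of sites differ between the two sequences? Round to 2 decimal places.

0.32

The sequences differ at 10 of 31 positions (sites 5, 9, 11, 15, 17, 24, 26, 27, 28, 31).
p = 10/31 = 0.322580… ≈ 0.32 (to 2 d.p.).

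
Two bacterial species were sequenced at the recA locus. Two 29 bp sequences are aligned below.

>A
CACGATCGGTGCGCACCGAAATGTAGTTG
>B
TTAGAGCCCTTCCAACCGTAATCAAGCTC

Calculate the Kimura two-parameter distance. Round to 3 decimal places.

0.841

Of 29 sites, 2 differences are transitions and 12 are transversions, so P = 2/29 ≈ 0.068966 and Q = 12/29 ≈ 0.413793.
Under the Kimura two-parameter model, d = −½ ln(1 − 2P − Q) − ¼ ln(1 − 2Q).
1 − 2P − Q = 0.448275, giving −½ ln(0.448275) = 0.401174.
1 − 2Q = 0.172414, giving −¼ ln(0.172414) = 0.439464.
d = 0.401174 + 0.439464 = 0.840638.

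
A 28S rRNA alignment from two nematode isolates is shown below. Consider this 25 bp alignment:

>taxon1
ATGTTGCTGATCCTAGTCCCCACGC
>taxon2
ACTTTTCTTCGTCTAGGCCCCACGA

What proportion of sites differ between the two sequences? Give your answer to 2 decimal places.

0.36

The sequences differ at 9 of 25 positions (sites 2, 3, 6, 9, 10, 11, 12, 17, 25).
p = 9/25 = 0.36.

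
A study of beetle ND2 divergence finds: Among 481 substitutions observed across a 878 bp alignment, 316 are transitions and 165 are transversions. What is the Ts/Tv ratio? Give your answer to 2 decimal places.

R = 316/165 = 1.915151… ≈ 1.92 (to 2 d.p.).

1.92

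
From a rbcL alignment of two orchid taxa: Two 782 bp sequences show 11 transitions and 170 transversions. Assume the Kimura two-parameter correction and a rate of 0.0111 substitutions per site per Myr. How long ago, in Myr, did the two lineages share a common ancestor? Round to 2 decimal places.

P = 11/782 ≈ 0.014066 and Q = 170/782 ≈ 0.217391.
Under the Kimura two-parameter model, d = −½ ln(1 − 2P − Q) − ¼ ln(1 − 2Q).
1 − 2P − Q = 0.754477, giving −½ ln(0.754477) = 0.140865.
1 − 2Q = 0.565218, giving −¼ ln(0.565218) = 0.142636.
d = 0.140865 + 0.142636 = 0.283501.
Under a molecular clock d = 2μt, so t = d/(2μ) = 0.283501 / (2 × 0.0111) = 12.77 Myr.

12.77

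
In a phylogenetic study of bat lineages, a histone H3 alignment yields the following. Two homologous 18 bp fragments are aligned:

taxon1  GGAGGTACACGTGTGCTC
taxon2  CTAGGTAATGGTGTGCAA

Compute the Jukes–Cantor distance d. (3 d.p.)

The sequences differ at 7 of 18 sites (1, 2, 8, 9, 10, 17, 18), so p = 7/18 ≈ 0.388889.
d = −(3/4) ln(1 − 4p/3) = −0.75 ln(1 − 0.518519) = −0.75 ln(0.481481)
  = −0.75 × (-0.730889) = 0.548167 substitutions/site.

0.548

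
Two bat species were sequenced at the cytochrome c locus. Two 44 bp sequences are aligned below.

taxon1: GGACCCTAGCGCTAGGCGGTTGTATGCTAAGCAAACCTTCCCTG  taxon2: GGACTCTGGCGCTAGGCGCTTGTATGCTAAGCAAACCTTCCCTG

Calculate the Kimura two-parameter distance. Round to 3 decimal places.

Of 44 sites, 2 differences are transitions and 1 are transversions, so P = 2/44 ≈ 0.045455 and Q = 1/44 ≈ 0.022727.
Under the Kimura two-parameter model, d = −½ ln(1 − 2P − Q) − ¼ ln(1 − 2Q).
1 − 2P − Q = 0.886363, giving −½ ln(0.886363) = 0.060314.
1 − 2Q = 0.954546, giving −¼ ln(0.954546) = 0.011630.
d = 0.060314 + 0.011630 = 0.071944.

0.072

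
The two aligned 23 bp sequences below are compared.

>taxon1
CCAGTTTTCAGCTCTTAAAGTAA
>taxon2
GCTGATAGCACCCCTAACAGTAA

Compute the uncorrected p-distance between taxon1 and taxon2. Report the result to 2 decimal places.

The sequences differ at 9 of 23 positions (sites 1, 3, 5, 7, 8, 11, 13, 16, 18).
p = 9/23 = 0.391304… ≈ 0.39 (to 2 d.p.).

0.39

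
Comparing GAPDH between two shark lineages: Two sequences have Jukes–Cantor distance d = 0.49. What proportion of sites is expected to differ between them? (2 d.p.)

0.36

p = (3/4)(1 − e^(−4d/3)) = 0.75 × (1 − e^(-0.653333)) = 0.75 × (1 − 0.520309) = 0.359768.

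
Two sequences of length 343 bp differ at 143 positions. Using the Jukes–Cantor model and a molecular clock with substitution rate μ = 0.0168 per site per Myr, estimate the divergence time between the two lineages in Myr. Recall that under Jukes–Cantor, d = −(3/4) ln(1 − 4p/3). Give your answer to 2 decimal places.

18.12

p = 143/343 ≈ 0.41691.
d = −(3/4) ln(1 − 4p/3) = −0.75 ln(1 − 0.55588) = −0.75 ln(0.44412)
  = −0.75 × (-0.811660) = 0.608745 substitutions/site.
Under a molecular clock d = 2μt, so t = d/(2μ) = 0.608745 / (2 × 0.0168) = 18.12 Myr.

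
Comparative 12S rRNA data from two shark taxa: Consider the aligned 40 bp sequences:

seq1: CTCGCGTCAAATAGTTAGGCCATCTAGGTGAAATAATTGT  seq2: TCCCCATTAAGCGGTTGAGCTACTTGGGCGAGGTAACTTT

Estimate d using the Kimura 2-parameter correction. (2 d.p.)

1.18

Of 40 sites, 17 differences are transitions and 2 are transversions, so P = 17/40 = 0.425 and Q = 2/40 = 0.05.
Under the Kimura two-parameter model, d = −½ ln(1 − 2P − Q) − ¼ ln(1 − 2Q).
1 − 2P − Q = 0.1, giving −½ ln(0.1) = 1.151293.
1 − 2Q = 0.9, giving −¼ ln(0.9) = 0.026340.
d = 1.151293 + 0.026340 = 1.177633.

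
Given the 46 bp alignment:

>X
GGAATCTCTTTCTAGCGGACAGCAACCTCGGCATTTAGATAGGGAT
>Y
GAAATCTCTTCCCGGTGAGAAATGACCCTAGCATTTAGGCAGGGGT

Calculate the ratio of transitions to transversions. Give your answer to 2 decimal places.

Transitions are A↔G and C↔T; transversions are all other mismatches.
Transitions: 16. Transversions: 1.
R = 16/1 = 16.00.

16.00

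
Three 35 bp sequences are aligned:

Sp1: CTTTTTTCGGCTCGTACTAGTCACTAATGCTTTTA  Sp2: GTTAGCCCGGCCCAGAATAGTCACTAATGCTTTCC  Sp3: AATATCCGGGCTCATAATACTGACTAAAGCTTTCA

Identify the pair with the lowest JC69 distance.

Sp1–Sp2: 11/35 differ, p = 0.314, d = 0.407.
Sp1–Sp3: 12/35 differ, p = 0.343, d = 0.458.
Sp2–Sp3: 10/35 differ, p = 0.286, d = 0.360.
The smallest distance is between Sp2 and Sp3.

Sp2 and Sp3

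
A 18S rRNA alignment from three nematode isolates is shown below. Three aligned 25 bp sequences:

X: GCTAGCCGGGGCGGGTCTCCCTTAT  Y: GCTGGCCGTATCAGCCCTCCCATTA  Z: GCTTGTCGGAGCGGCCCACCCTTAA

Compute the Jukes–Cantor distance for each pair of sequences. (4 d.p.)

d(X,Y) = 0.5716, d(X,Z) = 0.3505, d(Y,Z) = 0.4172

X–Y: 10/25 sites differ → p = 0.4, d = −0.75 ln(1 − 0.533333) = 0.571605 ≈ 0.5716.
X–Z: 7/25 sites differ → p = 0.28, d = −0.75 ln(1 − 0.373333) = 0.350505 ≈ 0.3505.
Y–Z: 8/25 sites differ → p = 0.32, d = −0.75 ln(1 − 0.426667) = 0.417216 ≈ 0.4172.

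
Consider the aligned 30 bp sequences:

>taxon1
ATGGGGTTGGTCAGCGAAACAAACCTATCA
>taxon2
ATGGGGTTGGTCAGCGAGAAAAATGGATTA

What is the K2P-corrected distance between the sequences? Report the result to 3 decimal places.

0.234

Of 30 sites, 3 differences are transitions and 3 are transversions, so P = 3/30 = 0.1 and Q = 3/30 = 0.1.
Under the Kimura two-parameter model, d = −½ ln(1 − 2P − Q) − ¼ ln(1 − 2Q).
1 − 2P − Q = 0.7, giving −½ ln(0.7) = 0.178337.
1 − 2Q = 0.8, giving −¼ ln(0.8) = 0.055786.
d = 0.178337 + 0.055786 = 0.234123.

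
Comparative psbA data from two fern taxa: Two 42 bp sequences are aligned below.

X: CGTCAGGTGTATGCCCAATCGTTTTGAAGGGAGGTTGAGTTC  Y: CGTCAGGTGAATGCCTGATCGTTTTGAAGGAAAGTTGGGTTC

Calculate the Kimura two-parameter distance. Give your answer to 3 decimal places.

0.164

Of 42 sites, 5 differences are transitions and 1 are transversions, so P = 5/42 ≈ 0.119048 and Q = 1/42 ≈ 0.02381.
Under the Kimura two-parameter model, d = −½ ln(1 − 2P − Q) − ¼ ln(1 − 2Q).
1 − 2P − Q = 0.738094, giving −½ ln(0.738094) = 0.151842.
1 − 2Q = 0.95238, giving −¼ ln(0.95238) = 0.012198.
d = 0.151842 + 0.012198 = 0.164040.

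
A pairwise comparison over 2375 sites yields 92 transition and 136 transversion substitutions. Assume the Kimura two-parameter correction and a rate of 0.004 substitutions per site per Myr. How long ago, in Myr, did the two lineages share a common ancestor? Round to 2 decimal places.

P = 92/2375 ≈ 0.038737 and Q = 136/2375 ≈ 0.057263.
Under the Kimura two-parameter model, d = −½ ln(1 − 2P − Q) − ¼ ln(1 − 2Q).
1 − 2P − Q = 0.865263, giving −½ ln(0.865263) = 0.072361.
1 − 2Q = 0.885474, giving −¼ ln(0.885474) = 0.030408.
d = 0.072361 + 0.030408 = 0.102769.
Under a molecular clock d = 2μt, so t = d/(2μ) = 0.102769 / (2 × 0.004) = 12.85 Myr.

12.85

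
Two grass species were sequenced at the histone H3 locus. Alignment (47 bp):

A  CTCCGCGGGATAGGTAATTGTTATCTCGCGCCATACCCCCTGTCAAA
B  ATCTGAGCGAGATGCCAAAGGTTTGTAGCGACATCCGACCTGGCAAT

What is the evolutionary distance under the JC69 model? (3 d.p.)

0.628

The sequences differ at 20 of 47 sites, so p = 20/47 ≈ 0.425532.
d = −(3/4) ln(1 − 4p/3) = −0.75 ln(1 − 0.567376) = −0.75 ln(0.432624)
  = −0.75 × (-0.837886) = 0.628415 substitutions/site.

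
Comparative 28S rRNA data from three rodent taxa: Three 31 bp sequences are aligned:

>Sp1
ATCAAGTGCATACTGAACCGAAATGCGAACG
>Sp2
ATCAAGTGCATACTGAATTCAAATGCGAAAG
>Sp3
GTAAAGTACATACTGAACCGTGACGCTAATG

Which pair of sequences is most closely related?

Sp1 and Sp2

Sp1–Sp2: 4/31 differ, p = 0.129, d = 0.142.
Sp1–Sp3: 8/31 differ, p = 0.258, d = 0.316.
Sp2–Sp3: 11/31 differ, p = 0.355, d = 0.481.
The smallest distance is between Sp1 and Sp2.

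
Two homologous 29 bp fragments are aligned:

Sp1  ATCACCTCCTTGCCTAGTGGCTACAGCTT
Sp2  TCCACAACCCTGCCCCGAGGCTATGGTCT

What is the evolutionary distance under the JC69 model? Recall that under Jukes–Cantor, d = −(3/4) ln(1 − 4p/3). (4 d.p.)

The sequences differ at 12 of 29 sites, so p = 12/29 ≈ 0.413793.
d = −(3/4) ln(1 − 4p/3) = −0.75 ln(1 − 0.551724) = −0.75 ln(0.448276)
  = −0.75 × (-0.802346) = 0.601760 substitutions/site.

0.6018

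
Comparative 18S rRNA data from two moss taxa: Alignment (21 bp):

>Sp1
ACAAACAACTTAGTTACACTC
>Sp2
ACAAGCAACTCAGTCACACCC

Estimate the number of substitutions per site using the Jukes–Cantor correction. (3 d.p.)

0.220

The sequences differ at 4 of 21 sites (5, 11, 15, 20), so p = 4/21 ≈ 0.190476.
d = −(3/4) ln(1 − 4p/3) = −0.75 ln(1 − 0.253968) = −0.75 ln(0.746032)
  = −0.75 × (-0.292987) = 0.219740 substitutions/site.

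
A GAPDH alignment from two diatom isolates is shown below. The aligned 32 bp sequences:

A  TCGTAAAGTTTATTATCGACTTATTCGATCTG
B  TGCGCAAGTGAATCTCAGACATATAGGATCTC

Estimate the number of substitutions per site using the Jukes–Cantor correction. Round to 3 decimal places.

The sequences differ at 14 of 32 sites, so p = 14/32 = 0.4375.
d = −(3/4) ln(1 − 4p/3) = −0.75 ln(1 − 0.583333) = −0.75 ln(0.416667)
  = −0.75 × (-0.875468) = 0.656601 substitutions/site.

0.657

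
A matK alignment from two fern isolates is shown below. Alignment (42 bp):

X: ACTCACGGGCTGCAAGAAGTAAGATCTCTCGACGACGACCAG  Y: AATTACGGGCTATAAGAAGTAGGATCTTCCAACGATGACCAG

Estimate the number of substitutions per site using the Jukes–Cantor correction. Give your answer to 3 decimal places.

The sequences differ at 9 of 42 sites (2, 4, 12, 13, 22, 28, 29, 31, 36), so p = 9/42 ≈ 0.214286.
d = −(3/4) ln(1 − 4p/3) = −0.75 ln(1 − 0.285715) = −0.75 ln(0.714285)
  = −0.75 × (-0.336473) = 0.252355 substitutions/site.

0.252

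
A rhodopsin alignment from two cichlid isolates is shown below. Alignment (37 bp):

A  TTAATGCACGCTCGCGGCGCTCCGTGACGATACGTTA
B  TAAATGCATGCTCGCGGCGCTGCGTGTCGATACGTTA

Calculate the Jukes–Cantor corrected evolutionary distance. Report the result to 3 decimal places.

0.117

The sequences differ at 4 of 37 sites (2, 9, 22, 27), so p = 4/37 ≈ 0.108108.
d = −(3/4) ln(1 − 4p/3) = −0.75 ln(1 − 0.144144) = −0.75 ln(0.855856)
  = −0.75 × (-0.155653) = 0.116740 substitutions/site.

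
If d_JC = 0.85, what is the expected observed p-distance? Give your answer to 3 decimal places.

p = (3/4)(1 − e^(−4d/3)) = 0.75 × (1 − e^(-1.133333)) = 0.75 × (1 − 0.321958) = 0.508532.

0.509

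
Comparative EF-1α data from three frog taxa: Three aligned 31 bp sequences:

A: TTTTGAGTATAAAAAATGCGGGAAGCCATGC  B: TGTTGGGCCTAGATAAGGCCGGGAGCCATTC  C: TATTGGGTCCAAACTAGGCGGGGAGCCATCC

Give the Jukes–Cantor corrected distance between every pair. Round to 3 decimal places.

A–B: 10/31 sites differ → p ≈ 0.322581, d = −0.75 ln(1 − 0.430108) = 0.421731 ≈ 0.422.
A–C: 9/31 sites differ → p ≈ 0.290323, d = −0.75 ln(1 − 0.387097) = 0.367161 ≈ 0.367.
B–C: 8/31 sites differ → p ≈ 0.258065, d = −0.75 ln(1 − 0.344087) = 0.316295 ≈ 0.316.

d(A,B) = 0.422, d(A,C) = 0.367, d(B,C) = 0.316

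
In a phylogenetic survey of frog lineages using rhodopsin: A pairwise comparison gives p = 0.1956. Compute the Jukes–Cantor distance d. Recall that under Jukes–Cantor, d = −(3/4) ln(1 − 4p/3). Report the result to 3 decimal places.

0.227

d = −(3/4) ln(1 − 4p/3) = −0.75 ln(1 − 0.2608) = −0.75 ln(0.7392)
  = −0.75 × (-0.302187) = 0.226640 substitutions/site.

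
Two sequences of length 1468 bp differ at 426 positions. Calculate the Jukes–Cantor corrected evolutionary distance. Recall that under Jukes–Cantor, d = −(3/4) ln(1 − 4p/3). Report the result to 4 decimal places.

0.3669

p = 426/1468 ≈ 0.290191.
d = −(3/4) ln(1 − 4p/3) = −0.75 ln(1 − 0.386921) = −0.75 ln(0.613079)
  = −0.75 × (-0.489261) = 0.366946 substitutions/site.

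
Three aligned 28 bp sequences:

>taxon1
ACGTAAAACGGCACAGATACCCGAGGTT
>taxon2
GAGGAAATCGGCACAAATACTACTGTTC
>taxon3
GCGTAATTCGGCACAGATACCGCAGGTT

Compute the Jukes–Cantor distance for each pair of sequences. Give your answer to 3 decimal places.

d(taxon1,taxon2) = 0.556, d(taxon1,taxon3) = 0.204, d(taxon2,taxon3) = 0.420

taxon1–taxon2: 11/28 sites differ → p ≈ 0.392857, d = −0.75 ln(1 − 0.523809) = 0.556452 ≈ 0.556.
taxon1–taxon3: 5/28 sites differ → p ≈ 0.178571, d = −0.75 ln(1 − 0.238095) = 0.203950 ≈ 0.204.
taxon2–taxon3: 9/28 sites differ → p ≈ 0.321429, d = −0.75 ln(1 − 0.428572) = 0.419713 ≈ 0.420.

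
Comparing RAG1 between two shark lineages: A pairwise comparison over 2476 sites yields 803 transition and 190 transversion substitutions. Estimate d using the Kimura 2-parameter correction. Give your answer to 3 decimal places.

P = 803/2476 ≈ 0.324313 and Q = 190/2476 ≈ 0.076737.
Under the Kimura two-parameter model, d = −½ ln(1 − 2P − Q) − ¼ ln(1 − 2Q).
1 − 2P − Q = 0.274637, giving −½ ln(0.274637) = 0.646153.
1 − 2Q = 0.846526, giving −¼ ln(0.846526) = 0.041654.
d = 0.646153 + 0.041654 = 0.687807.

0.688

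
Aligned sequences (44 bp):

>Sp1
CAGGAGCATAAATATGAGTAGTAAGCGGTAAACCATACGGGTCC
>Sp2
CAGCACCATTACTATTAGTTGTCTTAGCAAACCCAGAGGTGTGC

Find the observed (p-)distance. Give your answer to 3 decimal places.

0.386

The sequences differ at 17 of 44 positions.
p = 17/44 = 0.386363… ≈ 0.386 (to 3 d.p.).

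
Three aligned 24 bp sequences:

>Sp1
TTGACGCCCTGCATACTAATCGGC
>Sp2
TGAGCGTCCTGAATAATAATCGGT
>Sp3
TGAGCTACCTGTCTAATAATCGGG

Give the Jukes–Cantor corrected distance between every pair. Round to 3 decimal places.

Sp1–Sp2: 7/24 sites differ → p ≈ 0.291667, d = −0.75 ln(1 − 0.388889) = 0.369358 ≈ 0.369.
Sp1–Sp3: 9/24 sites differ → p = 0.375, d = −0.75 ln(1 − 0.5) = 0.519860 ≈ 0.520.
Sp2–Sp3: 5/24 sites differ → p ≈ 0.208333, d = −0.75 ln(1 − 0.277777) = 0.244066 ≈ 0.244.

d(Sp1,Sp2) = 0.369, d(Sp1,Sp3) = 0.520, d(Sp2,Sp3) = 0.244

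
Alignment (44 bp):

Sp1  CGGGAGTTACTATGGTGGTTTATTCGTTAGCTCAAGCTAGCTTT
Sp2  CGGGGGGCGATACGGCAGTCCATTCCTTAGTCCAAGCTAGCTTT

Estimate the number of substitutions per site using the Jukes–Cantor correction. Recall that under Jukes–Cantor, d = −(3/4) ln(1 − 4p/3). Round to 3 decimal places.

The sequences differ at 13 of 44 sites, so p = 13/44 ≈ 0.295455.
d = −(3/4) ln(1 − 4p/3) = −0.75 ln(1 − 0.39394) = −0.75 ln(0.60606)
  = −0.75 × (-0.500776) = 0.375582 substitutions/site.

0.376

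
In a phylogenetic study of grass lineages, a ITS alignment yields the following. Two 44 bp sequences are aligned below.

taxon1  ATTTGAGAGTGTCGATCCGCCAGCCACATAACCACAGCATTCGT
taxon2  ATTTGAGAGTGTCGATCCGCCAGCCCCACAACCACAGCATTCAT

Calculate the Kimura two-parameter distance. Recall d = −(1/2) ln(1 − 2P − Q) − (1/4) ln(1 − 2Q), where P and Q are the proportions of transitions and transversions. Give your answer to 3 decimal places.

Of 44 sites, 2 differences are transitions and 1 are transversions, so P = 2/44 ≈ 0.045455 and Q = 1/44 ≈ 0.022727.
Under the Kimura two-parameter model, d = −½ ln(1 − 2P − Q) − ¼ ln(1 − 2Q).
1 − 2P − Q = 0.886363, giving −½ ln(0.886363) = 0.060314.
1 − 2Q = 0.954546, giving −¼ ln(0.954546) = 0.011630.
d = 0.060314 + 0.011630 = 0.071944.

0.072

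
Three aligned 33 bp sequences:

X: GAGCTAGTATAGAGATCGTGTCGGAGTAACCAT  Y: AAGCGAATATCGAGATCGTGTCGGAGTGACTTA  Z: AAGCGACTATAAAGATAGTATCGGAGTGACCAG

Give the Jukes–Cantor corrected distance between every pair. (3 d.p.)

X–Y: 8/33 sites differ → p ≈ 0.242424, d = −0.75 ln(1 − 0.323232) = 0.292820 ≈ 0.293.
X–Z: 8/33 sites differ → p ≈ 0.242424, d = −0.75 ln(1 − 0.323232) = 0.292820 ≈ 0.293.
Y–Z: 8/33 sites differ → p ≈ 0.242424, d = −0.75 ln(1 − 0.323232) = 0.292820 ≈ 0.293.

d(X,Y) = 0.293, d(X,Z) = 0.293, d(Y,Z) = 0.293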